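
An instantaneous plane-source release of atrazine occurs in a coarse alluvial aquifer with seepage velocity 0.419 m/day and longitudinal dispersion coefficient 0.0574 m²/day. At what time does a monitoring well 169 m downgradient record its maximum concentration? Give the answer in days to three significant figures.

403 days

For the 1D instantaneous-source solution, setting ∂C/∂t = 0 at fixed x gives v²t² + 2Dt − x² = 0, so t = (√(D² + v²x²) − D)/v².
√(D² + v²x²) = √(0.0574² + 0.419² × 169²) = 70.81; v² = 0.175561.
t = (70.81 − 0.0574)/0.175561 = 403 days (vs. the pure-advection estimate x/v = 403 d).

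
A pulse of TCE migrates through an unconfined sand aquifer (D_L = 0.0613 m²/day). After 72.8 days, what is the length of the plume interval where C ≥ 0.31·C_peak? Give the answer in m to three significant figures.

The plume is Gaussian with σ = √(2Dt) = √(2 × 0.0613 × 72.8) = 2.988 m.
C/C_peak = exp(−Δx²/(2σ²)) = 0.31 ⇒ Δx = σ·√(−2 ln 0.31) = 2.988 × 1.530 = 4.572 m.
Width = 2Δx = 9.14 m.

9.14 m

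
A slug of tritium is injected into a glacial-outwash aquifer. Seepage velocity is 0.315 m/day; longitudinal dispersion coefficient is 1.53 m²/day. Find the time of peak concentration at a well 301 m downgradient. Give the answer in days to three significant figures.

For the 1D instantaneous-source solution, setting ∂C/∂t = 0 at fixed x gives v²t² + 2Dt − x² = 0, so t = (√(D² + v²x²) − D)/v².
√(D² + v²x²) = √(1.53² + 0.315² × 301²) = 94.83; v² = 0.099225.
t = (94.83 − 1.53)/0.099225 = 940 days (vs. the pure-advection estimate x/v = 956 d).

940 days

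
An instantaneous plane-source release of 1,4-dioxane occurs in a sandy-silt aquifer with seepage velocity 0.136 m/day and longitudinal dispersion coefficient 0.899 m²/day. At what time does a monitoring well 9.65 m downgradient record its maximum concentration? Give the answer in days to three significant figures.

37.4 days

For the 1D instantaneous-source solution, setting ∂C/∂t = 0 at fixed x gives v²t² + 2Dt − x² = 0, so t = (√(D² + v²x²) − D)/v².
√(D² + v²x²) = √(0.899² + 0.136² × 9.65²) = 1.591; v² = 0.018496.
t = (1.591 − 0.899)/0.018496 = 37.4 days (vs. the pure-advection estimate x/v = 71.0 d).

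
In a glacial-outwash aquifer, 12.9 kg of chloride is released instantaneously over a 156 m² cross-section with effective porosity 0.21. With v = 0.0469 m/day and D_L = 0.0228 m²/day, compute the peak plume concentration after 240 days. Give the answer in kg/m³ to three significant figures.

0.0475 kg/m³

The peak of an instantaneous 1D plume sits at x = vt; there the Gaussian factor is 1 and C_max = M/(n_e·A·√(4πDt)), where n_e·A is the pore area the mass is dissolved in.
√(4πDt) = √(4π × 0.0228 × 240) = 8.292 m, so C_max = 12.9/(0.21 × 156 × 8.292) = 0.0475 kg/m³.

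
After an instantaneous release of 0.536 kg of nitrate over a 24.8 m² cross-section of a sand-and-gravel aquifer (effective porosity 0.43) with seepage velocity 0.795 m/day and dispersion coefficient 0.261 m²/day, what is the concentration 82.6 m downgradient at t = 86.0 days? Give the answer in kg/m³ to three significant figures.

For an instantaneous plane source, C(x,t) = M/(n_e·A·√(4πDt)) · exp(−(x−vt)²/(4Dt)), with n_e·A the pore (flow) area.
Plume center vt = 0.795 × 86.0 = 68.37 m, so the well at 82.6 m is 14.23 m downgradient of the peak.
√(4πDt) = 16.79 m, giving peak height M/(n_e·A·√(4πDt)) = 0.536/(0.43 × 24.8 × 16.79) = 0.002994 kg/m³.
(x−vt)²/(4Dt) = (14.23)²/(4 × 0.261 × 86.0) = 2.255; exp(−2.255) = 0.1049.
C = 0.002994 × 0.1049 = 0.000314 kg/m³.

0.000314 kg/m³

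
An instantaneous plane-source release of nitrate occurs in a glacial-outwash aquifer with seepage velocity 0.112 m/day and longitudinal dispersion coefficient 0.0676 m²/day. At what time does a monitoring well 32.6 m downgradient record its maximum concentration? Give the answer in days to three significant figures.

For the 1D instantaneous-source solution, setting ∂C/∂t = 0 at fixed x gives v²t² + 2Dt − x² = 0, so t = (√(D² + v²x²) − D)/v².
√(D² + v²x²) = √(0.0676² + 0.112² × 32.6²) = 3.652; v² = 0.012544.
t = (3.652 − 0.0676)/0.012544 = 286 days (vs. the pure-advection estimate x/v = 291 d).

286 days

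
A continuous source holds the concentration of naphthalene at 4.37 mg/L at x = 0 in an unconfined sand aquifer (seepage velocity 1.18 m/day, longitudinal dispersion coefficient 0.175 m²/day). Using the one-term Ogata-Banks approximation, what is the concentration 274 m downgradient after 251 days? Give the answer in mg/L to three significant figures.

For a continuous step input, C/C₀ ≈ ½·erfc((x−vt)/(2√(Dt))).
vt = 1.18 × 251 = 296.18 m and 2√(Dt) = 2√(0.175 × 251) = 13.26 m.
Argument (x−vt)/(2√(Dt)) = (274 − 296.18)/13.26 = -1.673; ½·erfc(-1.673) = 0.9910.
C = 4.37 × 0.9910 = 4.33 mg/L.

4.33 mg/L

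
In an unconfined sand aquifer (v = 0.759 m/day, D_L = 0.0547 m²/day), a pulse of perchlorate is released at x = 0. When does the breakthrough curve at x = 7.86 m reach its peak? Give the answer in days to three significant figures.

10.3 days

For the 1D instantaneous-source solution, setting ∂C/∂t = 0 at fixed x gives v²t² + 2Dt − x² = 0, so t = (√(D² + v²x²) − D)/v².
√(D² + v²x²) = √(0.0547² + 0.759² × 7.86²) = 5.966; v² = 0.576081.
t = (5.966 − 0.0547)/0.576081 = 10.3 days (vs. the pure-advection estimate x/v = 10.4 d).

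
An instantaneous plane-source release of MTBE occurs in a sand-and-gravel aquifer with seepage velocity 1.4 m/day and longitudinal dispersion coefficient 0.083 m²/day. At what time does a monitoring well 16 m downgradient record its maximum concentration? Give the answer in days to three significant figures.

For the 1D instantaneous-source solution, setting ∂C/∂t = 0 at fixed x gives v²t² + 2Dt − x² = 0, so t = (√(D² + v²x²) − D)/v².
√(D² + v²x²) = √(0.083² + 1.4² × 16²) = 22.40; v² = 1.96.
t = (22.40 − 0.083)/1.96 = 11.4 days (vs. the pure-advection estimate x/v = 11.4 d).

11.4 days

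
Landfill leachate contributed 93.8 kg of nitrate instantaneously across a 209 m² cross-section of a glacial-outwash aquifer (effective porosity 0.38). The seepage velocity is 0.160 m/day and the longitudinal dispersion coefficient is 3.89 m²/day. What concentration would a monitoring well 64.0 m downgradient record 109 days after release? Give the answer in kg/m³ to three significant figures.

For an instantaneous plane source, C(x,t) = M/(n_e·A·√(4πDt)) · exp(−(x−vt)²/(4Dt)), with n_e·A the pore (flow) area.
Plume center vt = 0.160 × 109 = 17.44 m, so the well at 64.0 m is 46.56 m downgradient of the peak.
√(4πDt) = 72.99 m, giving peak height M/(n_e·A·√(4πDt)) = 93.8/(0.38 × 209 × 72.99) = 0.01618 kg/m³.
(x−vt)²/(4Dt) = (46.56)²/(4 × 3.89 × 109) = 1.278; exp(−1.278) = 0.2786.
C = 0.01618 × 0.2786 = 0.00451 kg/m³.

0.00451 kg/m³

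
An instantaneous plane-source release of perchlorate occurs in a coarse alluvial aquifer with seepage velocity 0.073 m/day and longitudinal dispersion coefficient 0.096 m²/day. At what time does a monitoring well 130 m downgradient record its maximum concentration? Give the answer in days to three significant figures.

1760 days

For the 1D instantaneous-source solution, setting ∂C/∂t = 0 at fixed x gives v²t² + 2Dt − x² = 0, so t = (√(D² + v²x²) − D)/v².
√(D² + v²x²) = √(0.096² + 0.073² × 130²) = 9.490; v² = 0.005329.
t = (9.490 − 0.096)/0.005329 = 1760 days (vs. the pure-advection estimate x/v = 1780 d).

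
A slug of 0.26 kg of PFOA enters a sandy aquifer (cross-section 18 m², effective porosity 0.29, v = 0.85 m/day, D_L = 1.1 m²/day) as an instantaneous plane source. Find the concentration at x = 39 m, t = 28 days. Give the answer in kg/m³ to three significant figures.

For an instantaneous plane source, C(x,t) = M/(n_e·A·√(4πDt)) · exp(−(x−vt)²/(4Dt)), with n_e·A the pore (flow) area.
Plume center vt = 0.85 × 28 = 23.8 m, so the well at 39 m is 15.2 m downgradient of the peak.
√(4πDt) = 19.67 m, giving peak height M/(n_e·A·√(4πDt)) = 0.26/(0.29 × 18 × 19.67) = 0.002532 kg/m³.
(x−vt)²/(4Dt) = (15.2)²/(4 × 1.1 × 28) = 1.875; exp(−1.875) = 0.1534.
C = 0.002532 × 0.1534 = 0.000388 kg/m³.

0.000388 kg/m³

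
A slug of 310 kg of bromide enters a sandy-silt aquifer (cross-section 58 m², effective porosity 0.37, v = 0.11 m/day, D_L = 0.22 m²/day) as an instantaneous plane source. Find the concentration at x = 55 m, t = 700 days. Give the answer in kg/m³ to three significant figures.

0.150 kg/m³

For an instantaneous plane source, C(x,t) = M/(n_e·A·√(4πDt)) · exp(−(x−vt)²/(4Dt)), with n_e·A the pore (flow) area.
Plume center vt = 0.11 × 700 = 77 m, so the well at 55 m is 22 m upgradient of the peak.
√(4πDt) = 43.99 m, giving peak height M/(n_e·A·√(4πDt)) = 310/(0.37 × 58 × 43.99) = 0.3284 kg/m³.
(x−vt)²/(4Dt) = (-22)²/(4 × 0.22 × 700) = 0.7857; exp(−0.7857) = 0.4558.
C = 0.3284 × 0.4558 = 0.150 kg/m³.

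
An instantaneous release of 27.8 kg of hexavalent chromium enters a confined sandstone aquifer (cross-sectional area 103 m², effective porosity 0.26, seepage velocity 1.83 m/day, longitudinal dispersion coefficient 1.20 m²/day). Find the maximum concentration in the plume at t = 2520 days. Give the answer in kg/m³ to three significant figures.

The peak of an instantaneous 1D plume sits at x = vt; there the Gaussian factor is 1 and C_max = M/(n_e·A·√(4πDt)), where n_e·A is the pore area the mass is dissolved in.
√(4πDt) = √(4π × 1.20 × 2520) = 194.9 m, so C_max = 27.8/(0.26 × 103 × 194.9) = 0.00533 kg/m³.

0.00533 kg/m³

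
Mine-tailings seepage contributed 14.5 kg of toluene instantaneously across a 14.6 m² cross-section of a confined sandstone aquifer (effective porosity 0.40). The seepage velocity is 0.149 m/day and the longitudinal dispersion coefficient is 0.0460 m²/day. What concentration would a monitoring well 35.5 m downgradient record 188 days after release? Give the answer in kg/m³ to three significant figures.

For an instantaneous plane source, C(x,t) = M/(n_e·A·√(4πDt)) · exp(−(x−vt)²/(4Dt)), with n_e·A the pore (flow) area.
Plume center vt = 0.149 × 188 = 28.012 m, so the well at 35.5 m is 7.488 m downgradient of the peak.
√(4πDt) = 10.42 m, giving peak height M/(n_e·A·√(4πDt)) = 14.5/(0.40 × 14.6 × 10.42) = 0.2383 kg/m³.
(x−vt)²/(4Dt) = (7.488)²/(4 × 0.0460 × 188) = 1.621; exp(−1.621) = 0.1977.
C = 0.2383 × 0.1977 = 0.0471 kg/m³.

0.0471 kg/m³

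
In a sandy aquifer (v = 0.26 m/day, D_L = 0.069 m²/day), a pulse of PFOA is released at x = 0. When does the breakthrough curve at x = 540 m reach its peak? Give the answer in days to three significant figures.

2080 days

For the 1D instantaneous-source solution, setting ∂C/∂t = 0 at fixed x gives v²t² + 2Dt − x² = 0, so t = (√(D² + v²x²) − D)/v².
√(D² + v²x²) = √(0.069² + 0.26² × 540²) = 140.4; v² = 0.0676.
t = (140.4 − 0.069)/0.0676 = 2080 days (vs. the pure-advection estimate x/v = 2080 d).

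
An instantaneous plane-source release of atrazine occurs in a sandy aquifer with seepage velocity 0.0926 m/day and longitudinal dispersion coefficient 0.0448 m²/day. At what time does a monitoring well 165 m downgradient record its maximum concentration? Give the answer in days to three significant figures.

For the 1D instantaneous-source solution, setting ∂C/∂t = 0 at fixed x gives v²t² + 2Dt − x² = 0, so t = (√(D² + v²x²) − D)/v².
√(D² + v²x²) = √(0.0448² + 0.0926² × 165²) = 15.28; v² = 0.00857476.
t = (15.28 − 0.0448)/0.00857476 = 1780 days (vs. the pure-advection estimate x/v = 1780 d).

1780 days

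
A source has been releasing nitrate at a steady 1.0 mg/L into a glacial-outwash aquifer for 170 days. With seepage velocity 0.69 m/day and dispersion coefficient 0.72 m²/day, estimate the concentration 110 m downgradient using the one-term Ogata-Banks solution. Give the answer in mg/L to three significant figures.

0.680 mg/L

For a continuous step input, C/C₀ ≈ ½·erfc((x−vt)/(2√(Dt))).
vt = 0.69 × 170 = 117.3 m and 2√(Dt) = 2√(0.72 × 170) = 22.13 m.
Argument (x−vt)/(2√(Dt)) = (110 − 117.3)/22.13 = -0.3299; ½·erfc(-0.3299) = 0.6796.
C = 1.0 × 0.6796 = 0.680 mg/L.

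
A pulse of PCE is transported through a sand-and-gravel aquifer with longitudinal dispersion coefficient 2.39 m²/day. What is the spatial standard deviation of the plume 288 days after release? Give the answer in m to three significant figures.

Dispersive spreading gives a Gaussian with σ² = 2Dt; advection only shifts the center.
σ = √(2 × 2.39 × 288) = 37.1 m.

37.1 m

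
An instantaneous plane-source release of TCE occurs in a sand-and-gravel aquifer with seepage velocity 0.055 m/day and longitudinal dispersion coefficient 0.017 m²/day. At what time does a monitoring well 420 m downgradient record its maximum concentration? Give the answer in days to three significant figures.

For the 1D instantaneous-source solution, setting ∂C/∂t = 0 at fixed x gives v²t² + 2Dt − x² = 0, so t = (√(D² + v²x²) − D)/v².
√(D² + v²x²) = √(0.017² + 0.055² × 420²) = 23.10; v² = 0.003025.
t = (23.10 − 0.017)/0.003025 = 7630 days (vs. the pure-advection estimate x/v = 7640 d).

7630 days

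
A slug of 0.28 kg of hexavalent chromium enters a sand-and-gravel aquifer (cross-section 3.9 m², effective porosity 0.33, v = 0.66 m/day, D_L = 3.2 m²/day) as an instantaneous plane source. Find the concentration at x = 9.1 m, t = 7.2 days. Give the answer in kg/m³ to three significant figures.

For an instantaneous plane source, C(x,t) = M/(n_e·A·√(4πDt)) · exp(−(x−vt)²/(4Dt)), with n_e·A the pore (flow) area.
Plume center vt = 0.66 × 7.2 = 4.752 m, so the well at 9.1 m is 4.348 m downgradient of the peak.
√(4πDt) = 17.02 m, giving peak height M/(n_e·A·√(4πDt)) = 0.28/(0.33 × 3.9 × 17.02) = 0.01278 kg/m³.
(x−vt)²/(4Dt) = (4.348)²/(4 × 3.2 × 7.2) = 0.2051; exp(−0.2051) = 0.8146.
C = 0.01278 × 0.8146 = 0.0104 kg/m³.

0.0104 kg/m³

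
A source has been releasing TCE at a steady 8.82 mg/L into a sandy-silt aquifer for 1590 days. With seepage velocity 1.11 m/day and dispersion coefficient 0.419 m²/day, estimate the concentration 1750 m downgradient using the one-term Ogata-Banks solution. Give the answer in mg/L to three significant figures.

5.81 mg/L

For a continuous step input, C/C₀ ≈ ½·erfc((x−vt)/(2√(Dt))).
vt = 1.11 × 1590 = 1764.9 m and 2√(Dt) = 2√(0.419 × 1590) = 51.62 m.
Argument (x−vt)/(2√(Dt)) = (1750 − 1764.9)/51.62 = -0.2886; ½·erfc(-0.2886) = 0.6584.
C = 8.82 × 0.6584 = 5.81 mg/L.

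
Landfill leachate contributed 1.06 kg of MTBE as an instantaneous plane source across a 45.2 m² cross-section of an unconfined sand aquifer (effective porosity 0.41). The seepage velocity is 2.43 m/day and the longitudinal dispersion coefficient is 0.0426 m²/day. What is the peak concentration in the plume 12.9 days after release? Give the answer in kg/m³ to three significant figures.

The peak of an instantaneous 1D plume sits at x = vt; there the Gaussian factor is 1 and C_max = M/(n_e·A·√(4πDt)), where n_e·A is the pore area the mass is dissolved in.
√(4πDt) = √(4π × 0.0426 × 12.9) = 2.628 m, so C_max = 1.06/(0.41 × 45.2 × 2.628) = 0.0218 kg/m³.

0.0218 kg/m³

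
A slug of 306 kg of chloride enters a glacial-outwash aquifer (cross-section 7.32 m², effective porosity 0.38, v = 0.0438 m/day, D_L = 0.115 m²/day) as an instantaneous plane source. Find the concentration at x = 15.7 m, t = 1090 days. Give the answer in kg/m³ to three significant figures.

For an instantaneous plane source, C(x,t) = M/(n_e·A·√(4πDt)) · exp(−(x−vt)²/(4Dt)), with n_e·A the pore (flow) area.
Plume center vt = 0.0438 × 1090 = 47.742 m, so the well at 15.7 m is 32.042 m upgradient of the peak.
√(4πDt) = 39.69 m, giving peak height M/(n_e·A·√(4πDt)) = 306/(0.38 × 7.32 × 39.69) = 2.772 kg/m³.
(x−vt)²/(4Dt) = (-32.042)²/(4 × 0.115 × 1090) = 2.048; exp(−2.048) = 0.1290.
C = 2.772 × 0.1290 = 0.358 kg/m³.

0.358 kg/m³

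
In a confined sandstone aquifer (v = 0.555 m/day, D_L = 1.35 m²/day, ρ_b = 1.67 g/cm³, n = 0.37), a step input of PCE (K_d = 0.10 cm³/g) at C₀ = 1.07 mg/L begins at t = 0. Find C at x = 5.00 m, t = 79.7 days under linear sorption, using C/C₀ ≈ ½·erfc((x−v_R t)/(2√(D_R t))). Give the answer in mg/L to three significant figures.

Retardation factor R = 1 + ρ_b·K_d/n = 1 + 1.67 × 0.10/0.37 = 1.451.
Sorption retards both mechanisms: v_R = v/R = 0.3825 m/day, D_R = D/R = 0.9304 m²/day.
v_R·t = 0.3825 × 79.7 = 30.48525 m; 2√(D_R t) = 17.22 m; argument = (5.00 − 30.48525)/17.22 = -1.480.
C = C₀ × ½·erfc(-1.480) = 1.07 × 0.9818 = 1.05 mg/L.

1.05 mg/L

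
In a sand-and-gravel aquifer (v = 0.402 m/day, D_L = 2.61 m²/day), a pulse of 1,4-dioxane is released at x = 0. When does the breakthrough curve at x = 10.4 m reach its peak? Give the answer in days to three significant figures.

For the 1D instantaneous-source solution, setting ∂C/∂t = 0 at fixed x gives v²t² + 2Dt − x² = 0, so t = (√(D² + v²x²) − D)/v².
√(D² + v²x²) = √(2.61² + 0.402² × 10.4²) = 4.929; v² = 0.161604.
t = (4.929 − 2.61)/0.161604 = 14.3 days (vs. the pure-advection estimate x/v = 25.9 d).

14.3 days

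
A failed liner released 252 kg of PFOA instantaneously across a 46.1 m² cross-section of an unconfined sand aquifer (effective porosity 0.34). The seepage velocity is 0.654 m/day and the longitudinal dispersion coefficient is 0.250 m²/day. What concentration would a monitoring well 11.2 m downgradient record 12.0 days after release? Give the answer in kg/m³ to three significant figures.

For an instantaneous plane source, C(x,t) = M/(n_e·A·√(4πDt)) · exp(−(x−vt)²/(4Dt)), with n_e·A the pore (flow) area.
Plume center vt = 0.654 × 12.0 = 7.848 m, so the well at 11.2 m is 3.352 m downgradient of the peak.
√(4πDt) = 6.140 m, giving peak height M/(n_e·A·√(4πDt)) = 252/(0.34 × 46.1 × 6.140) = 2.618 kg/m³.
(x−vt)²/(4Dt) = (3.352)²/(4 × 0.250 × 12.0) = 0.9363; exp(−0.9363) = 0.3921.
C = 2.618 × 0.3921 = 1.03 kg/m³.

1.03 kg/m³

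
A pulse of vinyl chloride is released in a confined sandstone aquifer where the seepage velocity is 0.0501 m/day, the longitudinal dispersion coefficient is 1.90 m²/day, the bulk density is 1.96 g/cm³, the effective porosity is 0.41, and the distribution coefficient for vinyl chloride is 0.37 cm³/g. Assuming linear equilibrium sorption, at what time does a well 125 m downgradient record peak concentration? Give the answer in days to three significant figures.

5120 days

Retardation factor R = 1 + ρ_b·K_d/n = 1 + 1.96 × 0.37/0.41 = 2.769.
Sorption retards both mechanisms: v_R = v/R = 0.01809 m/day, D_R = D/R = 0.6862 m²/day.
Peak time from v_R²t² + 2D_R t − x² = 0: t = (√(D_R² + v_R²x²) − D_R)/v_R².
√(D_R² + v_R²x²) = √(0.6862² + 0.01809² × 125²) = 2.363; v_R² = 0.0003272.
t = (2.363 − 0.6862)/0.0003272 = 5120 days.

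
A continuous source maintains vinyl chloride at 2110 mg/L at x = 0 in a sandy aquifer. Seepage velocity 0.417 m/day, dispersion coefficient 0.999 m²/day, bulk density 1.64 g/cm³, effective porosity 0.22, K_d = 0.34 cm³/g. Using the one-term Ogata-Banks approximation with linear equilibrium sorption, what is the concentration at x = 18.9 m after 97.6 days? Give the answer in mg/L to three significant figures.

338 mg/L

Retardation factor R = 1 + ρ_b·K_d/n = 1 + 1.64 × 0.34/0.22 = 3.535.
Sorption retards both mechanisms: v_R = v/R = 0.1180 m/day, D_R = D/R = 0.2826 m²/day.
v_R·t = 0.1180 × 97.6 = 11.5168 m; 2√(D_R t) = 10.50 m; argument = (18.9 − 11.5168)/10.50 = 0.7032.
C = C₀ × ½·erfc(0.7032) = 2110 × 0.1600 = 338 mg/L.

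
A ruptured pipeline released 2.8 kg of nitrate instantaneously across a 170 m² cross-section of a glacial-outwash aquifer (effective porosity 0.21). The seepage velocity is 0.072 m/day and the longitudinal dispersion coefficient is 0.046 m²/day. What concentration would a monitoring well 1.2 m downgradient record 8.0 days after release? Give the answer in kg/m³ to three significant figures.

0.0280 kg/m³

For an instantaneous plane source, C(x,t) = M/(n_e·A·√(4πDt)) · exp(−(x−vt)²/(4Dt)), with n_e·A the pore (flow) area.
Plume center vt = 0.072 × 8.0 = 0.576 m, so the well at 1.2 m is 0.624 m downgradient of the peak.
√(4πDt) = 2.150 m, giving peak height M/(n_e·A·√(4πDt)) = 2.8/(0.21 × 170 × 2.150) = 0.03648 kg/m³.
(x−vt)²/(4Dt) = (0.624)²/(4 × 0.046 × 8.0) = 0.2645; exp(−0.2645) = 0.7676.
C = 0.03648 × 0.7676 = 0.0280 kg/m³.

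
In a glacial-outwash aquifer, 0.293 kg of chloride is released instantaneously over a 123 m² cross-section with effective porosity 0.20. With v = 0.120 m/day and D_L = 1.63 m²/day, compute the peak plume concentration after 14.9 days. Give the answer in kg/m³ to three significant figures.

The peak of an instantaneous 1D plume sits at x = vt; there the Gaussian factor is 1 and C_max = M/(n_e·A·√(4πDt)), where n_e·A is the pore area the mass is dissolved in.
√(4πDt) = √(4π × 1.63 × 14.9) = 17.47 m, so C_max = 0.293/(0.20 × 123 × 17.47) = 0.000682 kg/m³.

0.000682 kg/m³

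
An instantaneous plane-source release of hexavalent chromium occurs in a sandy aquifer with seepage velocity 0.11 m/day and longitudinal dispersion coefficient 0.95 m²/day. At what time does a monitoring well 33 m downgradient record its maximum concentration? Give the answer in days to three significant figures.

For the 1D instantaneous-source solution, setting ∂C/∂t = 0 at fixed x gives v²t² + 2Dt − x² = 0, so t = (√(D² + v²x²) − D)/v².
√(D² + v²x²) = √(0.95² + 0.11² × 33²) = 3.752; v² = 0.0121.
t = (3.752 − 0.95)/0.0121 = 232 days (vs. the pure-advection estimate x/v = 300 d).

232 days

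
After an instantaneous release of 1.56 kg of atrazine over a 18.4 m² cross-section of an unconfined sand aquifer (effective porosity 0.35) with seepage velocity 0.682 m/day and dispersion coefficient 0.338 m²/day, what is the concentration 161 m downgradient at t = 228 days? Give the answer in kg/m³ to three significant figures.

0.00706 kg/m³

For an instantaneous plane source, C(x,t) = M/(n_e·A·√(4πDt)) · exp(−(x−vt)²/(4Dt)), with n_e·A the pore (flow) area.
Plume center vt = 0.682 × 228 = 155.496 m, so the well at 161 m is 5.504 m downgradient of the peak.
√(4πDt) = 31.12 m, giving peak height M/(n_e·A·√(4πDt)) = 1.56/(0.35 × 18.4 × 31.12) = 0.007784 kg/m³.
(x−vt)²/(4Dt) = (5.504)²/(4 × 0.338 × 228) = 0.09828; exp(−0.09828) = 0.9064.
C = 0.007784 × 0.9064 = 0.00706 kg/m³.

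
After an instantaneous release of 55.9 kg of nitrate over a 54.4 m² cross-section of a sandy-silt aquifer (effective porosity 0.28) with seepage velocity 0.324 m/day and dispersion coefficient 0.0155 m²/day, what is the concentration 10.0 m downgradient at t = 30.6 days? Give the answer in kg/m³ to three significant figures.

1.50 kg/m³

For an instantaneous plane source, C(x,t) = M/(n_e·A·√(4πDt)) · exp(−(x−vt)²/(4Dt)), with n_e·A the pore (flow) area.
Plume center vt = 0.324 × 30.6 = 9.9144 m, so the well at 10.0 m is 0.0856 m downgradient of the peak.
√(4πDt) = 2.441 m, giving peak height M/(n_e·A·√(4πDt)) = 55.9/(0.28 × 54.4 × 2.441) = 1.503 kg/m³.
(x−vt)²/(4Dt) = (0.0856)²/(4 × 0.0155 × 30.6) = 0.003862; exp(−0.003862) = 0.9961.
C = 1.503 × 0.9961 = 1.50 kg/m³.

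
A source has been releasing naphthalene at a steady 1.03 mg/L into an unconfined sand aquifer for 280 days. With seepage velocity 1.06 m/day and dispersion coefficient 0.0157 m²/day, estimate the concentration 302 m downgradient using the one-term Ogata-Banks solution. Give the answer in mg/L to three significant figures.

For a continuous step input, C/C₀ ≈ ½·erfc((x−vt)/(2√(Dt))).
vt = 1.06 × 280 = 296.8 m and 2√(Dt) = 2√(0.0157 × 280) = 4.193 m.
Argument (x−vt)/(2√(Dt)) = (302 − 296.8)/4.193 = 1.240; ½·erfc(1.240) = 0.03975.
C = 1.03 × 0.03975 = 0.0409 mg/L.

0.0409 mg/L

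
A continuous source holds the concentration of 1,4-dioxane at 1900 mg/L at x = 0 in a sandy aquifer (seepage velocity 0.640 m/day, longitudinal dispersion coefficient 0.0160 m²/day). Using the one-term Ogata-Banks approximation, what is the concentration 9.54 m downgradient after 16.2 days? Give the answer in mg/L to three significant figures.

1660 mg/L

For a continuous step input, C/C₀ ≈ ½·erfc((x−vt)/(2√(Dt))).
vt = 0.640 × 16.2 = 10.368 m and 2√(Dt) = 2√(0.0160 × 16.2) = 1.018 m.
Argument (x−vt)/(2√(Dt)) = (9.54 − 10.368)/1.018 = -0.8134; ½·erfc(-0.8134) = 0.8750.
C = 1900 × 0.8750 = 1660 mg/L.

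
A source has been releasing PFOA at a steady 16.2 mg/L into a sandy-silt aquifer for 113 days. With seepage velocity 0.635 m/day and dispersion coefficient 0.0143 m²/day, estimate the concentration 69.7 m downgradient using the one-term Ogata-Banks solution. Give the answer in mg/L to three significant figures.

14.2 mg/L

For a continuous step input, C/C₀ ≈ ½·erfc((x−vt)/(2√(Dt))).
vt = 0.635 × 113 = 71.755 m and 2√(Dt) = 2√(0.0143 × 113) = 2.542 m.
Argument (x−vt)/(2√(Dt)) = (69.7 − 71.755)/2.542 = -0.8084; ½·erfc(-0.8084) = 0.8735.
C = 16.2 × 0.8735 = 14.2 mg/L.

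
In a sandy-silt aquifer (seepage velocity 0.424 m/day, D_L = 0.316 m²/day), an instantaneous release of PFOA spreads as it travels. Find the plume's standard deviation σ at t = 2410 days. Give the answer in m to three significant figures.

Dispersive spreading gives a Gaussian with σ² = 2Dt; advection only shifts the center.
σ = √(2 × 0.316 × 2410) = 39.0 m.

39.0 m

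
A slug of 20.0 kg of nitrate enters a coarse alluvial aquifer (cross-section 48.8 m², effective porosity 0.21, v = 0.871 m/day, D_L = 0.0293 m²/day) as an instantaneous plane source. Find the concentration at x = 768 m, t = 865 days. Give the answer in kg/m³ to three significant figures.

0.0134 kg/m³

For an instantaneous plane source, C(x,t) = M/(n_e·A·√(4πDt)) · exp(−(x−vt)²/(4Dt)), with n_e·A the pore (flow) area.
Plume center vt = 0.871 × 865 = 753.415 m, so the well at 768 m is 14.585 m downgradient of the peak.
√(4πDt) = 17.85 m, giving peak height M/(n_e·A·√(4πDt)) = 20.0/(0.21 × 48.8 × 17.85) = 0.1093 kg/m³.
(x−vt)²/(4Dt) = (14.585)²/(4 × 0.0293 × 865) = 2.098; exp(−2.098) = 0.1227.
C = 0.1093 × 0.1227 = 0.0134 kg/m³.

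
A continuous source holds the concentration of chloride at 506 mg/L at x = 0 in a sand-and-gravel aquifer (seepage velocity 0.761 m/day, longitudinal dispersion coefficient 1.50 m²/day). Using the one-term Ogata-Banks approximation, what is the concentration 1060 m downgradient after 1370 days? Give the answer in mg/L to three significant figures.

For a continuous step input, C/C₀ ≈ ½·erfc((x−vt)/(2√(Dt))).
vt = 0.761 × 1370 = 1042.57 m and 2√(Dt) = 2√(1.50 × 1370) = 90.66 m.
Argument (x−vt)/(2√(Dt)) = (1060 − 1042.57)/90.66 = 0.1923; ½·erfc(0.1923) = 0.3928.
C = 506 × 0.3928 = 199 mg/L.

199 mg/L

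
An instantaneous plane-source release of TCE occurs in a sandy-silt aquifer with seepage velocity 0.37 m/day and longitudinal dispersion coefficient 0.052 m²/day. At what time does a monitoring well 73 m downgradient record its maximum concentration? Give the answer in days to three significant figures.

For the 1D instantaneous-source solution, setting ∂C/∂t = 0 at fixed x gives v²t² + 2Dt − x² = 0, so t = (√(D² + v²x²) − D)/v².
√(D² + v²x²) = √(0.052² + 0.37² × 73²) = 27.01; v² = 0.1369.
t = (27.01 − 0.052)/0.1369 = 197 days (vs. the pure-advection estimate x/v = 197 d).

197 days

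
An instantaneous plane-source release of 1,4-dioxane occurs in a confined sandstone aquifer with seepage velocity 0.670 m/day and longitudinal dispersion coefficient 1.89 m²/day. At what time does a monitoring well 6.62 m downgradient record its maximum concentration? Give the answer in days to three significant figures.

6.53 days

For the 1D instantaneous-source solution, setting ∂C/∂t = 0 at fixed x gives v²t² + 2Dt − x² = 0, so t = (√(D² + v²x²) − D)/v².
√(D² + v²x²) = √(1.89² + 0.670² × 6.62²) = 4.821; v² = 0.4489.
t = (4.821 − 1.89)/0.4489 = 6.53 days (vs. the pure-advection estimate x/v = 9.88 d).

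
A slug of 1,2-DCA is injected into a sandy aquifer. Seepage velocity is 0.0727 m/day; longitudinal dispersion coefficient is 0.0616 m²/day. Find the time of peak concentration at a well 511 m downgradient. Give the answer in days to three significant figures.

For the 1D instantaneous-source solution, setting ∂C/∂t = 0 at fixed x gives v²t² + 2Dt − x² = 0, so t = (√(D² + v²x²) − D)/v².
√(D² + v²x²) = √(0.0616² + 0.0727² × 511²) = 37.15; v² = 0.00528529.
t = (37.15 − 0.0616)/0.00528529 = 7020 days (vs. the pure-advection estimate x/v = 7030 d).

7020 days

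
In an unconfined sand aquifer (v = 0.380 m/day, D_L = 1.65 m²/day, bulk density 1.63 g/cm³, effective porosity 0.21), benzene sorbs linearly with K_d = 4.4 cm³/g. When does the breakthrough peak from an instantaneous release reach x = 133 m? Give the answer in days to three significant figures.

11900 days

Retardation factor R = 1 + ρ_b·K_d/n = 1 + 1.63 × 4.4/0.21 = 35.15.
Sorption retards both mechanisms: v_R = v/R = 0.01081 m/day, D_R = D/R = 0.04694 m²/day.
Peak time from v_R²t² + 2D_R t − x² = 0: t = (√(D_R² + v_R²x²) − D_R)/v_R².
√(D_R² + v_R²x²) = √(0.04694² + 0.01081² × 133²) = 1.438; v_R² = 0.0001169.
t = (1.438 − 0.04694)/0.0001169 = 11900 days.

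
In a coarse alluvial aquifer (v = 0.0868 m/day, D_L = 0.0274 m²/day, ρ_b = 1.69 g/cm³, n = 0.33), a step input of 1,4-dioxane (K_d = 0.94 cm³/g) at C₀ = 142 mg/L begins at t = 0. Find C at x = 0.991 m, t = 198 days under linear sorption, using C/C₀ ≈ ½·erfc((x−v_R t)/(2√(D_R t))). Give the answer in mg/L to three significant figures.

131 mg/L

Retardation factor R = 1 + ρ_b·K_d/n = 1 + 1.69 × 0.94/0.33 = 5.814.
Sorption retards both mechanisms: v_R = v/R = 0.01493 m/day, D_R = D/R = 0.004713 m²/day.
v_R·t = 0.01493 × 198 = 2.95614 m; 2√(D_R t) = 1.932 m; argument = (0.991 − 2.95614)/1.932 = -1.017.
C = C₀ × ½·erfc(-1.017) = 142 × 0.9248 = 131 mg/L.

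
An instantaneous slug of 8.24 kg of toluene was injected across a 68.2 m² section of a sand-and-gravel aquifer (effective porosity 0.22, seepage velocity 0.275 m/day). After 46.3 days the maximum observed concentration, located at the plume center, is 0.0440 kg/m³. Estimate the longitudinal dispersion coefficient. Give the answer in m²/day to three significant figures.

0.268 m²/day

At the plume center C_max = M/(n_e·A·√(4πDt)), so D = M²/(4πt·(n_e·A·C_max)²).
n_e·A·C_max = 0.22 × 68.2 × 0.0440 = 0.6602 kg/m.
D = 8.24²/(4π × 46.3 × 0.6602²) = 0.268 m²/day.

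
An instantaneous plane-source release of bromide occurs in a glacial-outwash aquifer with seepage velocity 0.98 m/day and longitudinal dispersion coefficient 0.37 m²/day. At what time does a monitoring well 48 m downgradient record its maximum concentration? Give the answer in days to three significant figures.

For the 1D instantaneous-source solution, setting ∂C/∂t = 0 at fixed x gives v²t² + 2Dt − x² = 0, so t = (√(D² + v²x²) − D)/v².
√(D² + v²x²) = √(0.37² + 0.98² × 48²) = 47.04; v² = 0.9604.
t = (47.04 − 0.37)/0.9604 = 48.6 days (vs. the pure-advection estimate x/v = 49.0 d).

48.6 days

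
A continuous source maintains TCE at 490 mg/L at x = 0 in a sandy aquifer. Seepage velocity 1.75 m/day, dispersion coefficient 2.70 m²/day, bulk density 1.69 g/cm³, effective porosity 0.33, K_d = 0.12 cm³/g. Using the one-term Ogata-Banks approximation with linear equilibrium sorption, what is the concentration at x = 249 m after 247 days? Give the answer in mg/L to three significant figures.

364 mg/L

Retardation factor R = 1 + ρ_b·K_d/n = 1 + 1.69 × 0.12/0.33 = 1.615.
Sorption retards both mechanisms: v_R = v/R = 1.084 m/day, D_R = D/R = 1.672 m²/day.
v_R·t = 1.084 × 247 = 267.748 m; 2√(D_R t) = 40.64 m; argument = (249 − 267.748)/40.64 = -0.4613.
C = C₀ × ½·erfc(-0.4613) = 490 × 0.7429 = 364 mg/L.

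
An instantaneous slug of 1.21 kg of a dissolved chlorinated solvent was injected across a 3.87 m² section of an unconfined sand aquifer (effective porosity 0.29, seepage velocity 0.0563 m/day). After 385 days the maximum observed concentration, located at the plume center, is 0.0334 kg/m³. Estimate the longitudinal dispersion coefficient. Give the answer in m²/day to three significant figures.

At the plume center C_max = M/(n_e·A·√(4πDt)), so D = M²/(4πt·(n_e·A·C_max)²).
n_e·A·C_max = 0.29 × 3.87 × 0.0334 = 0.03748 kg/m.
D = 1.21²/(4π × 385 × 0.03748²) = 0.215 m²/day.

0.215 m²/day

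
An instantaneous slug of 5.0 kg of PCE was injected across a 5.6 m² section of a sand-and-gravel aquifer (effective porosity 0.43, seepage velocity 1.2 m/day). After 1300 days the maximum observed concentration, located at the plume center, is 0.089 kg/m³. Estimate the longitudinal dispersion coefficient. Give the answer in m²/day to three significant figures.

At the plume center C_max = M/(n_e·A·√(4πDt)), so D = M²/(4πt·(n_e·A·C_max)²).
n_e·A·C_max = 0.43 × 5.6 × 0.089 = 0.2143 kg/m.
D = 5.0²/(4π × 1300 × 0.2143²) = 0.0333 m²/day.

0.0333 m²/day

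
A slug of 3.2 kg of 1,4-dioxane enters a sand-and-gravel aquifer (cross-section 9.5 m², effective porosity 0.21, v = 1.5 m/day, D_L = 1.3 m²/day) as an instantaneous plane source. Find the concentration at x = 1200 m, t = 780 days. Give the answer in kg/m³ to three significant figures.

0.0114 kg/m³

For an instantaneous plane source, C(x,t) = M/(n_e·A·√(4πDt)) · exp(−(x−vt)²/(4Dt)), with n_e·A the pore (flow) area.
Plume center vt = 1.5 × 780 = 1170 m, so the well at 1200 m is 30 m downgradient of the peak.
√(4πDt) = 112.9 m, giving peak height M/(n_e·A·√(4πDt)) = 3.2/(0.21 × 9.5 × 112.9) = 0.01421 kg/m³.
(x−vt)²/(4Dt) = (30)²/(4 × 1.3 × 780) = 0.2219; exp(−0.2219) = 0.8010.
C = 0.01421 × 0.8010 = 0.0114 kg/m³.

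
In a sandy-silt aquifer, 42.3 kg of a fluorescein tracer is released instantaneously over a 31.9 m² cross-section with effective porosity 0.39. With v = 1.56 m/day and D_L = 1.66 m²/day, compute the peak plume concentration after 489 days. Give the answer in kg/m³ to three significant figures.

The peak of an instantaneous 1D plume sits at x = vt; there the Gaussian factor is 1 and C_max = M/(n_e·A·√(4πDt)), where n_e·A is the pore area the mass is dissolved in.
√(4πDt) = √(4π × 1.66 × 489) = 101.0 m, so C_max = 42.3/(0.39 × 31.9 × 101.0) = 0.0337 kg/m³.

0.0337 kg/m³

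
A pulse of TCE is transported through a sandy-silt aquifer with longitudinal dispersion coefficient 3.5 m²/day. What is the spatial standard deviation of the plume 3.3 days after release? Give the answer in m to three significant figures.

4.81 m

Dispersive spreading gives a Gaussian with σ² = 2Dt; advection only shifts the center.
σ = √(2 × 3.5 × 3.3) = 4.81 m.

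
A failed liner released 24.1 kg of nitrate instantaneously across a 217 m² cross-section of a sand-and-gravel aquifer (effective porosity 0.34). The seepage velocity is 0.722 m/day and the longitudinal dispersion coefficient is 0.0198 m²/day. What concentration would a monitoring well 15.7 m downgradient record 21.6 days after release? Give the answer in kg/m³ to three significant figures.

0.140 kg/m³

For an instantaneous plane source, C(x,t) = M/(n_e·A·√(4πDt)) · exp(−(x−vt)²/(4Dt)), with n_e·A the pore (flow) area.
Plume center vt = 0.722 × 21.6 = 15.5952 m, so the well at 15.7 m is 0.1048 m downgradient of the peak.
√(4πDt) = 2.318 m, giving peak height M/(n_e·A·√(4πDt)) = 24.1/(0.34 × 217 × 2.318) = 0.1409 kg/m³.
(x−vt)²/(4Dt) = (0.1048)²/(4 × 0.0198 × 21.6) = 0.006420; exp(−0.006420) = 0.9936.
C = 0.1409 × 0.9936 = 0.140 kg/m³.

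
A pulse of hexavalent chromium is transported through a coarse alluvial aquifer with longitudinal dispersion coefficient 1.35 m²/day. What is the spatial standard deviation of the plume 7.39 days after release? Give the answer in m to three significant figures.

Dispersive spreading gives a Gaussian with σ² = 2Dt; advection only shifts the center.
σ = √(2 × 1.35 × 7.39) = 4.47 m.

4.47 m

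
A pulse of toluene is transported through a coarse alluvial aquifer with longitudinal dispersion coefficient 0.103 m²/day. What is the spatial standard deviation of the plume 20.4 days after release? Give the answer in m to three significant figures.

2.05 m

Dispersive spreading gives a Gaussian with σ² = 2Dt; advection only shifts the center.
σ = √(2 × 0.103 × 20.4) = 2.05 m.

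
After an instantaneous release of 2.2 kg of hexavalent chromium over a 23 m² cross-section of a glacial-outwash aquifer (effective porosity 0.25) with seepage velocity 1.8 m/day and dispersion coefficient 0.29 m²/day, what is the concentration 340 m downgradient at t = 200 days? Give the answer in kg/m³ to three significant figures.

For an instantaneous plane source, C(x,t) = M/(n_e·A·√(4πDt)) · exp(−(x−vt)²/(4Dt)), with n_e·A the pore (flow) area.
Plume center vt = 1.8 × 200 = 360 m, so the well at 340 m is 20 m upgradient of the peak.
√(4πDt) = 27.00 m, giving peak height M/(n_e·A·√(4πDt)) = 2.2/(0.25 × 23 × 27.00) = 0.01417 kg/m³.
(x−vt)²/(4Dt) = (-20)²/(4 × 0.29 × 200) = 1.724; exp(−1.724) = 0.1784.
C = 0.01417 × 0.1784 = 0.00253 kg/m³.

0.00253 kg/m³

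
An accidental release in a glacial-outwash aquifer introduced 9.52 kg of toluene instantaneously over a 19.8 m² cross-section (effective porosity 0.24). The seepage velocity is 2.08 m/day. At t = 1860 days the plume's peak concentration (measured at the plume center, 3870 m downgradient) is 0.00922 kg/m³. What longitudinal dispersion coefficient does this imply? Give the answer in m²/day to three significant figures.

At the plume center C_max = M/(n_e·A·√(4πDt)), so D = M²/(4πt·(n_e·A·C_max)²).
n_e·A·C_max = 0.24 × 19.8 × 0.00922 = 0.04381 kg/m.
D = 9.52²/(4π × 1860 × 0.04381²) = 2.02 m²/day.

2.02 m²/day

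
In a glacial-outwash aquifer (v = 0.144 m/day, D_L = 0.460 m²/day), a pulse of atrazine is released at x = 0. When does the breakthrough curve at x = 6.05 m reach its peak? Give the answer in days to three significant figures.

25.3 days

For the 1D instantaneous-source solution, setting ∂C/∂t = 0 at fixed x gives v²t² + 2Dt − x² = 0, so t = (√(D² + v²x²) − D)/v².
√(D² + v²x²) = √(0.460² + 0.144² × 6.05²) = 0.9852; v² = 0.020736.
t = (0.9852 − 0.460)/0.020736 = 25.3 days (vs. the pure-advection estimate x/v = 42.0 d).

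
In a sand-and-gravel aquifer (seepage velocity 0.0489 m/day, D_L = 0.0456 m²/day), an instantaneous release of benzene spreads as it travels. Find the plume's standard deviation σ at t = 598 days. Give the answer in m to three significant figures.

Dispersive spreading gives a Gaussian with σ² = 2Dt; advection only shifts the center.
σ = √(2 × 0.0456 × 598) = 7.38 m.

7.38 m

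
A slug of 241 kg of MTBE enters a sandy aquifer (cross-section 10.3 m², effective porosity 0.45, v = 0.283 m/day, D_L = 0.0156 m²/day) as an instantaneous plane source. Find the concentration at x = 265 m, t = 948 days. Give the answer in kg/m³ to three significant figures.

3.18 kg/m³

For an instantaneous plane source, C(x,t) = M/(n_e·A·√(4πDt)) · exp(−(x−vt)²/(4Dt)), with n_e·A the pore (flow) area.
Plume center vt = 0.283 × 948 = 268.284 m, so the well at 265 m is 3.284 m upgradient of the peak.
√(4πDt) = 13.63 m, giving peak height M/(n_e·A·√(4πDt)) = 241/(0.45 × 10.3 × 13.63) = 3.815 kg/m³.
(x−vt)²/(4Dt) = (-3.284)²/(4 × 0.0156 × 948) = 0.1823; exp(−0.1823) = 0.8334.
C = 3.815 × 0.8334 = 3.18 kg/m³.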